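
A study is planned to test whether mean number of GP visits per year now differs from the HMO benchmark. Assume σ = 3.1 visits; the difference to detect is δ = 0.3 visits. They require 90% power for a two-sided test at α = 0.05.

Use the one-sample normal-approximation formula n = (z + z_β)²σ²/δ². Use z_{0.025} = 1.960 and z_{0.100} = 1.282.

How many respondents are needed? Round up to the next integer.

n = (z_{α/2} + z_β)² · σ² / δ²
  = (1.960 + 1.282)² · 3.1² / 0.3²
  = 10.5106 · 9.61 / 0.09
  = 1122.29
Round up → n = 1123.

n = 1123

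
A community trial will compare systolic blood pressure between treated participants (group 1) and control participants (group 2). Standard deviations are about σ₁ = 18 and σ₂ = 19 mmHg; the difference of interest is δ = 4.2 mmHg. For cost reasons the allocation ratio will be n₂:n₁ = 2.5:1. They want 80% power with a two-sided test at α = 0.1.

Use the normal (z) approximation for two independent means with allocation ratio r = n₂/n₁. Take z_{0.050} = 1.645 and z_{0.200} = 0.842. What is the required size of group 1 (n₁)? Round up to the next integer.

n₁ = (z_{α/2} + z_β)² · (σ₁² + σ₂²/r) / δ²
   = (1.645 + 0.842)² · (18² + 19²/2.5) / 4.2²
   = 6.1852 · (324 + 144.4) / 17.64
   = 6.1852 · 468.4 / 17.64
   = 164.24
Round up → n₁ = 165; n₂ = r·n₁ = 2.5 × 165 = 413.

n₁ = 165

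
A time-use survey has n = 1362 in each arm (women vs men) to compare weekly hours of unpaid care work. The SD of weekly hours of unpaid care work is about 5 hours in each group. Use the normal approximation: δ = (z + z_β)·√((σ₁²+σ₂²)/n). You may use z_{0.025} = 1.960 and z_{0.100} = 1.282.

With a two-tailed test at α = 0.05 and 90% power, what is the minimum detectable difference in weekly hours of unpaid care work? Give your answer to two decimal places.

Minimum detectable difference ≈ 0.62 hours

δ = (z_{α/2} + z_β) · √((σ₁²+σ₂²)/n)
  = (1.960 + 1.282) · √(50/1362)
  = 3.242 · √0.03671
  = 3.242 · 0.1916
  = 0.6212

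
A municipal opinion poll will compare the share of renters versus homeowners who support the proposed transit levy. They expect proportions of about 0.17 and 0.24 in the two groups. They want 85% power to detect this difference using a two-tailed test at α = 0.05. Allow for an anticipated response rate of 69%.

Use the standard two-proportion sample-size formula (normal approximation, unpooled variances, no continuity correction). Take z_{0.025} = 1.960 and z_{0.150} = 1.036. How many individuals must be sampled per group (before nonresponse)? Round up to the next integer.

n = (z_{α/2} + z_β)² · [p₁(1−p₁) + p₂(1−p₂)] / (p₁ − p₂)²
  = (1.960 + 1.036)² · (0.17·0.83 + 0.24·0.76) / (-0.07)²
  = (2.996)² · (0.1411 + 0.1824) / 0.0049
  = 8.9760 · 0.3235 / 0.0049
  = 592.60
Adjust for 69% response: 592.60 / 0.69 = 858.84.
Round up → n = 859 per group.

n = 859 per group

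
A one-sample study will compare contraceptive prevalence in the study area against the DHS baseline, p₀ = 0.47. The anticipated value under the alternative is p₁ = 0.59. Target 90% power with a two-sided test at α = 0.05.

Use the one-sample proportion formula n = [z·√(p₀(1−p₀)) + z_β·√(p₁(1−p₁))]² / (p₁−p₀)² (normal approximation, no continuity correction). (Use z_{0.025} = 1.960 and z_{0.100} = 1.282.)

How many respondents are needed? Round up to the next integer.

n = [z_{α/2}·√(p₀q₀) + z_β·√(p₁q₁)]² / (p₁ − p₀)²
  = [1.960·√(0.47·0.53) + 1.282·√(0.59·0.41)]² / (0.12)²
  = [1.960·0.4991 + 1.282·0.4918]² / 0.0144
  = [1.6088]² / 0.0144
  = 179.73
Round up → n = 180.

n = 180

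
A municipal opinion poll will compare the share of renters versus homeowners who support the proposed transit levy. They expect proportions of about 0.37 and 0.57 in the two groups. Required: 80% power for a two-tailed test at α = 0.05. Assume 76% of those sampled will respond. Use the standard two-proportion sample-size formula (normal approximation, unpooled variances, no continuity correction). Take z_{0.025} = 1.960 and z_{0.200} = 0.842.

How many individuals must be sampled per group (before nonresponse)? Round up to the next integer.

n = 124 per group

n = (z_{α/2} + z_β)² · [p₁(1−p₁) + p₂(1−p₂)] / (p₁ − p₂)²
  = (1.960 + 0.842)² · (0.37·0.63 + 0.57·0.43) / (-0.20)²
  = (2.802)² · (0.2331 + 0.2451) / 0.0400
  = 7.8512 · 0.4782 / 0.0400
  = 93.86
Adjust for 76% response: 93.86 / 0.76 = 123.50.
Round up → n = 124 per group.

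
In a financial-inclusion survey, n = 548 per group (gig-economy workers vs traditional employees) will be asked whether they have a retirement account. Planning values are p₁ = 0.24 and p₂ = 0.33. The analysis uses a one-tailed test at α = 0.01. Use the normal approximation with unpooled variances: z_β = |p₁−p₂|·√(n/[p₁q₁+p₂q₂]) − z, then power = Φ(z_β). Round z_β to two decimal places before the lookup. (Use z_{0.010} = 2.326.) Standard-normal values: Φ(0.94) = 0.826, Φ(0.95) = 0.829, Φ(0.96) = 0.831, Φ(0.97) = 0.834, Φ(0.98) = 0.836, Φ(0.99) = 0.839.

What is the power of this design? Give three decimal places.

Power ≈ 0.839

z_β = |p₁−p₂|·√(n/[p₁q₁+p₂q₂]) − z_α
    = 0.09 · √(548/0.4035) − 2.326
    = 0.09 · 36.8526 − 2.326
    = 3.3167 − 2.326 = 0.9907 → 0.99
Power = Φ(0.99) = 0.839.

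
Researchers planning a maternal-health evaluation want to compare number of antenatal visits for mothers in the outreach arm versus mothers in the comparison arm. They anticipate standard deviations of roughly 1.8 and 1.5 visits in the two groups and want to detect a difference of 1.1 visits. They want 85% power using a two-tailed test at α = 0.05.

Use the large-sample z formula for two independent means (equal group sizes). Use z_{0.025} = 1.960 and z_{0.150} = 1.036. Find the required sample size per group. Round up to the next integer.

n = (z_{α/2} + z_β)² · (σ₁² + σ₂²) / δ²
  = (1.960 + 1.036)² · (1.8² + 1.5² = 5.49) / 1.1²
  = 8.9760 · 5.49 / 1.21
  = 40.73
Round up → n = 41 per group.

n = 41 per group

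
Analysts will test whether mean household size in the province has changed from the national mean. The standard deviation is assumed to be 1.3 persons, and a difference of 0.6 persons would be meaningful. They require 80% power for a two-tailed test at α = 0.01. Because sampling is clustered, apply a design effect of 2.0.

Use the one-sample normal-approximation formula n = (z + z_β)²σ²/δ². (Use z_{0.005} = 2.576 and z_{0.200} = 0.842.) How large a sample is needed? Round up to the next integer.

n = 110

n = (z_{α/2} + z_β)² · σ² / δ²
  = (2.576 + 0.842)² · 1.3² / 0.6²
  = 11.6827 · 1.69 / 0.36
  = 54.84
Design effect: 2.0 × 54.84 = 109.69.
Round up → n = 110.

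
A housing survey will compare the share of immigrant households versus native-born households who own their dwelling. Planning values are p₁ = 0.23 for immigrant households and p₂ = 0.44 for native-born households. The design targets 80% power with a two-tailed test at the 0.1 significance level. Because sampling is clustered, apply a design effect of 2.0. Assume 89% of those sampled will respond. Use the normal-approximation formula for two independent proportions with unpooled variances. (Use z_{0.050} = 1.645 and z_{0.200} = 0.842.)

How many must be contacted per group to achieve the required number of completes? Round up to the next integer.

n = (z_{α/2} + z_β)² · [p₁(1−p₁) + p₂(1−p₂)] / (p₁ − p₂)²
  = (1.645 + 0.842)² · (0.23·0.77 + 0.44·0.56) / (-0.21)²
  = (2.487)² · (0.1771 + 0.2464) / 0.0441
  = 6.1852 · 0.4235 / 0.0441
  = 59.40
Design effect: 2.0 × 59.40 = 118.79.
Adjust for 89% response: 118.79 / 0.89 = 133.48.
Round up → n = 134 per group.

n = 134 per group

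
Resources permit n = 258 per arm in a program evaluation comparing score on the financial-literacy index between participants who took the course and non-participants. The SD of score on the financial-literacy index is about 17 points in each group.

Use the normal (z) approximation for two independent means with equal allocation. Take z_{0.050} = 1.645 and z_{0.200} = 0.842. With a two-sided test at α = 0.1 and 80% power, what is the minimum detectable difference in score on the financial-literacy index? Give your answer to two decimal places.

δ = (z_{α/2} + z_β) · √((σ₁²+σ₂²)/n)
  = (1.645 + 0.842) · √(578/258)
  = 2.487 · √2.2403
  = 2.487 · 1.4968
  = 3.7225

Minimum detectable difference ≈ 3.72 points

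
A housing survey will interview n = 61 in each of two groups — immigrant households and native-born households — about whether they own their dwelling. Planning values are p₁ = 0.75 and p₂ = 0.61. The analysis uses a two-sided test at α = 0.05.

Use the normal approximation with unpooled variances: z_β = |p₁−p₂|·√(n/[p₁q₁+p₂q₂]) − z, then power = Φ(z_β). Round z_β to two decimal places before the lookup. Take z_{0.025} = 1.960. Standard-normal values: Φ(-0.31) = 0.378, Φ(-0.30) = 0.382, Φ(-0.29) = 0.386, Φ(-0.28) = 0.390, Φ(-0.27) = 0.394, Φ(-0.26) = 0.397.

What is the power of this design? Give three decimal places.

Power ≈ 0.390

z_β = |p₁−p₂|·√(n/[p₁q₁+p₂q₂]) − z_{α/2}
    = 0.14 · √(61/0.4254) − 1.960
    = 0.14 · 11.9747 − 1.960
    = 1.6765 − 1.960 = -0.2835 → -0.28
Power = Φ(-0.28) = 0.390.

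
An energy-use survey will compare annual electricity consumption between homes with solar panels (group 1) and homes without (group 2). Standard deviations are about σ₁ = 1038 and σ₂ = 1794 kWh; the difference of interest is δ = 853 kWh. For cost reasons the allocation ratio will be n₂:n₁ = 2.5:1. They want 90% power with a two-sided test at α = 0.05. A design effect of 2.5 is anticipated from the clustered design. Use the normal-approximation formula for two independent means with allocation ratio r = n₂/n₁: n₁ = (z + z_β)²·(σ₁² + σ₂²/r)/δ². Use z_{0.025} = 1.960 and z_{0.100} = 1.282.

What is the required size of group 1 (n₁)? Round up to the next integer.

n₁ = (z_{α/2} + z_β)² · (σ₁² + σ₂²/r) / δ²
   = (1.960 + 1.282)² · (1038² + 1794²/2.5) / 853²
   = 10.5106 · (1077444 + 1287374.4) / 727609
   = 10.5106 · 2364818.4 / 727609
   = 34.16
Design effect: 2.5 × 34.16 = 85.40.
Round up → n₁ = 86; n₂ = r·n₁ = 2.5 × 86 = 215.

n₁ = 86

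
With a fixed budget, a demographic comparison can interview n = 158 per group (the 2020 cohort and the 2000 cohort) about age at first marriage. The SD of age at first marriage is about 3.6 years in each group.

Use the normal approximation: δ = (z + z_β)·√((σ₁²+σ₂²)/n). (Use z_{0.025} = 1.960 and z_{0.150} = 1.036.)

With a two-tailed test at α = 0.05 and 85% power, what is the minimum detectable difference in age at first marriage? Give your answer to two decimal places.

δ = (z_{α/2} + z_β) · √((σ₁²+σ₂²)/n)
  = (1.960 + 1.036) · √(25.92/158)
  = 2.996 · √0.16405
  = 2.996 · 0.4050
  = 1.2135

Minimum detectable difference ≈ 1.21 years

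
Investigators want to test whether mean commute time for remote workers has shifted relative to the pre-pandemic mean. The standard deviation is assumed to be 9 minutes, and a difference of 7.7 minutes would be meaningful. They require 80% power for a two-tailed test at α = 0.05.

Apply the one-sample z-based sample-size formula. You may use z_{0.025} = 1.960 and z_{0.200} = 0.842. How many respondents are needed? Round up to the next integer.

n = 11

n = (z_{α/2} + z_β)² · σ² / δ²
  = (1.960 + 0.842)² · 9² / 7.7²
  = 7.8512 · 81 / 59.29
  = 10.73
Round up → n = 11.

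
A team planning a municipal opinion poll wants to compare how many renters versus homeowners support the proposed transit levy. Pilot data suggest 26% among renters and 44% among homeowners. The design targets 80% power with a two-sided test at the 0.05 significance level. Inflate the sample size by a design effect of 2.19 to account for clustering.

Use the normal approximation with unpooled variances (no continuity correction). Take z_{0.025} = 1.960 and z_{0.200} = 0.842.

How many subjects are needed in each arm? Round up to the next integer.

n = 233 per group

n = (z_{α/2} + z_β)² · [p₁(1−p₁) + p₂(1−p₂)] / (p₁ − p₂)²
  = (1.960 + 0.842)² · (0.26·0.74 + 0.44·0.56) / (-0.18)²
  = (2.802)² · (0.1924 + 0.2464) / 0.0324
  = 7.8512 · 0.4388 / 0.0324
  = 106.33
Design effect: 2.19 × 106.33 = 232.86.
Round up → n = 233 per group.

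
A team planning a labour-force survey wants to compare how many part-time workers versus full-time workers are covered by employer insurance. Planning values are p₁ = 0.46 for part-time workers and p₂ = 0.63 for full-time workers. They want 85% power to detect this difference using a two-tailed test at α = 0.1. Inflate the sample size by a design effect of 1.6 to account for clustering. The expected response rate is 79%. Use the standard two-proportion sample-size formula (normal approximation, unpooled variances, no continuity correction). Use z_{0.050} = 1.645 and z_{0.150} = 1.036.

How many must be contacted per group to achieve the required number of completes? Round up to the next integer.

n = (z_{α/2} + z_β)² · [p₁(1−p₁) + p₂(1−p₂)] / (p₁ − p₂)²
  = (1.645 + 1.036)² · (0.46·0.54 + 0.63·0.37) / (-0.17)²
  = (2.681)² · (0.2484 + 0.2331) / 0.0289
  = 7.1878 · 0.4815 / 0.0289
  = 119.75
Design effect: 1.6 × 119.75 = 191.61.
Adjust for 79% response: 191.61 / 0.79 = 242.54.
Round up → n = 243 per group.

n = 243 per group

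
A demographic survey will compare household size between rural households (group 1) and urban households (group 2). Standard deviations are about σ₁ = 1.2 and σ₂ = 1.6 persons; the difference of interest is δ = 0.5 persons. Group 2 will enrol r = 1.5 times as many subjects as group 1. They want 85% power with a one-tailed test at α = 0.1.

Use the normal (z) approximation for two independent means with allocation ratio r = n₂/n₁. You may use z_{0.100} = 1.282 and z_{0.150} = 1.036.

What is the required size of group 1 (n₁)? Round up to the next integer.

n₁ = 68

n₁ = (z_α + z_β)² · (σ₁² + σ₂²/r) / δ²
   = (1.282 + 1.036)² · (1.2² + 1.6²/1.5) / 0.5²
   = 5.3731 · (1.44 + 1.7067) / 0.25
   = 5.3731 · 3.1467 / 0.25
   = 67.63
Round up → n₁ = 68; n₂ = r·n₁ = 1.5 × 68 = 102.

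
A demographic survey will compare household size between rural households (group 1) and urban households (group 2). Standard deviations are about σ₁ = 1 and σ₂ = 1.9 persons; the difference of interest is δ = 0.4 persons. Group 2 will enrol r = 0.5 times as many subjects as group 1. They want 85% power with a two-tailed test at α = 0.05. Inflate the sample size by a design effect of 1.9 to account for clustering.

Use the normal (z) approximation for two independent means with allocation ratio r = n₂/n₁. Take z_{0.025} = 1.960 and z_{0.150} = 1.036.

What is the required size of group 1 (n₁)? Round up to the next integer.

n₁ = (z_{α/2} + z_β)² · (σ₁² + σ₂²/r) / δ²
   = (1.960 + 1.036)² · (1² + 1.9²/0.5) / 0.4²
   = 8.9760 · (1 + 7.22) / 0.16
   = 8.9760 · 8.22 / 0.16
   = 461.14
Design effect: 1.9 × 461.14 = 876.17.
Round up → n₁ = 877; n₂ = r·n₁ = 0.5 × 877 = 439.

n₁ = 877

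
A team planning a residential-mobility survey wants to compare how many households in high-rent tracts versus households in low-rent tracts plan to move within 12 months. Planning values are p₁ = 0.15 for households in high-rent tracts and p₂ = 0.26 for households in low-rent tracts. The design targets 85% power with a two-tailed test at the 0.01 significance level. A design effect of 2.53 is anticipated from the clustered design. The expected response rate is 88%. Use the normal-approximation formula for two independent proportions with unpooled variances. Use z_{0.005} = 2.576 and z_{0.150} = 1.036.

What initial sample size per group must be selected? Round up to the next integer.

n = 992 per group

n = (z_{α/2} + z_β)² · [p₁(1−p₁) + p₂(1−p₂)] / (p₁ − p₂)²
  = (2.576 + 1.036)² · (0.15·0.85 + 0.26·0.74) / (-0.11)²
  = (3.612)² · (0.1275 + 0.1924) / 0.0121
  = 13.0465 · 0.3199 / 0.0121
  = 344.92
Design effect: 2.53 × 344.92 = 872.66.
Adjust for 88% response: 872.66 / 0.88 = 991.66.
Round up → n = 992 per group.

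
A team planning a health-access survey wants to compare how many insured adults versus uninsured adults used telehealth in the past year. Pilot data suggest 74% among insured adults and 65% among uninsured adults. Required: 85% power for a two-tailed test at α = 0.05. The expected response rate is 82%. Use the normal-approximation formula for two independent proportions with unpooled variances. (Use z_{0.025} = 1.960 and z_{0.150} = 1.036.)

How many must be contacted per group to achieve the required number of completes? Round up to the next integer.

n = 568 per group

n = (z_{α/2} + z_β)² · [p₁(1−p₁) + p₂(1−p₂)] / (p₁ − p₂)²
  = (1.960 + 1.036)² · (0.74·0.26 + 0.65·0.35) / (0.09)²
  = (2.996)² · (0.1924 + 0.2275) / 0.0081
  = 8.9760 · 0.4199 / 0.0081
  = 465.31
Adjust for 82% response: 465.31 / 0.82 = 567.45.
Round up → n = 568 per group.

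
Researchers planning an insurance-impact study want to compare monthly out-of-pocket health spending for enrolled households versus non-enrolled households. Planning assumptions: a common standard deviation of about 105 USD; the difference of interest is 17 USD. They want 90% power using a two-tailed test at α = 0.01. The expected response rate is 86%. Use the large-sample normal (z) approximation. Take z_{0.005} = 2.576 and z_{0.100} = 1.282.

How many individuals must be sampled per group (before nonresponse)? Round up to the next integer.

n = 1321 per group

n = (z_{α/2} + z_β)² · (σ₁² + σ₂²) / δ²
  = (2.576 + 1.282)² · (2·105² = 22050) / 17²
  = 14.8842 · 22050 / 289
  = 1135.63
Adjust for 86% response: 1135.63 / 0.86 = 1320.49.
Round up → n = 1321 per group.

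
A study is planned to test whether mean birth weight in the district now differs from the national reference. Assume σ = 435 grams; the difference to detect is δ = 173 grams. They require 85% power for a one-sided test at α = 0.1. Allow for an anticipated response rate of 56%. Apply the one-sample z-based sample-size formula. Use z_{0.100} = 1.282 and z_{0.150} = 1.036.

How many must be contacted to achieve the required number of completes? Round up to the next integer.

n = (z_α + z_β)² · σ² / δ²
  = (1.282 + 1.036)² · 435² / 173²
  = 5.3731 · 189225 / 29929
  = 33.97
Adjust for 56% response: 33.97 / 0.56 = 60.66.
Round up → n = 61.

n = 61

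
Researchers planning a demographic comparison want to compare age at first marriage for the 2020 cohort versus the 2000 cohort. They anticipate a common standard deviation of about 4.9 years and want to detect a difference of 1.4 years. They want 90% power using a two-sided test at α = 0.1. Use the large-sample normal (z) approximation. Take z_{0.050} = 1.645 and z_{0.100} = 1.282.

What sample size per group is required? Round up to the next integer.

n = (z_{α/2} + z_β)² · (σ₁² + σ₂²) / δ²
  = (1.645 + 1.282)² · (2·4.9² = 48.02) / 1.4²
  = 8.5673 · 48.02 / 1.96
  = 209.90
Round up → n = 210 per group.

n = 210 per group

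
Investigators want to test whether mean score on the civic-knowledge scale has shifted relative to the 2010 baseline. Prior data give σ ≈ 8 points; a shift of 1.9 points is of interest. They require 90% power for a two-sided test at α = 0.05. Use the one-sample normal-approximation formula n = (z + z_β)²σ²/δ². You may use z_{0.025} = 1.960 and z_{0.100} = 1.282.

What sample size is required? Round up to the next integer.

n = (z_{α/2} + z_β)² · σ² / δ²
  = (1.960 + 1.282)² · 8² / 1.9²
  = 10.5106 · 64 / 3.61
  = 186.34
Round up → n = 187.

n = 187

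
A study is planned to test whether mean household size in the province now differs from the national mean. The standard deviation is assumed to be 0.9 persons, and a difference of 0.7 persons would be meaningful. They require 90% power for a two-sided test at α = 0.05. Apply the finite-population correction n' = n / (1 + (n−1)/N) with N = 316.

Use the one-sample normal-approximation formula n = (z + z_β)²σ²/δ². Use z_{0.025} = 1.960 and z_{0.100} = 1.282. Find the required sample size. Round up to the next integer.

n = 17

n = (z_{α/2} + z_β)² · σ² / δ²
  = (1.960 + 1.282)² · 0.9² / 0.7²
  = 10.5106 · 0.81 / 0.49
  = 17.37
Finite-population correction (N = 316): 17.37 / (1 + (17.37 − 1)/316) = 16.52.
Round up → n = 17.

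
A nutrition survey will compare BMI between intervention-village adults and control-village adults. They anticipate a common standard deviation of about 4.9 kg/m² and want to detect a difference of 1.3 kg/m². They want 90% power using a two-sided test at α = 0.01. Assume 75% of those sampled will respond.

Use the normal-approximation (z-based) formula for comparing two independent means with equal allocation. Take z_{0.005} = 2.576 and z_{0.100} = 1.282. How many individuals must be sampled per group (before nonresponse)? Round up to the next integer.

n = 564 per group

n = (z_{α/2} + z_β)² · (σ₁² + σ₂²) / δ²
  = (2.576 + 1.282)² · (2·4.9² = 48.02) / 1.3²
  = 14.8842 · 48.02 / 1.69
  = 422.92
Adjust for 75% response: 422.92 / 0.75 = 563.90.
Round up → n = 564 per group.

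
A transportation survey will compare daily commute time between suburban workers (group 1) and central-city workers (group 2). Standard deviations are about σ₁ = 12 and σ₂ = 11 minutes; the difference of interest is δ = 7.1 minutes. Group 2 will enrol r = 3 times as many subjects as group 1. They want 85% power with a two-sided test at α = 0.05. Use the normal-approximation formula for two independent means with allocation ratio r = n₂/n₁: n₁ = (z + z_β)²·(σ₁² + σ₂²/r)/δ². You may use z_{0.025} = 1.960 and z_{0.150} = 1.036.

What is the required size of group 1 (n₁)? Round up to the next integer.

n₁ = 33

n₁ = (z_{α/2} + z_β)² · (σ₁² + σ₂²/r) / δ²
   = (1.960 + 1.036)² · (12² + 11²/3) / 7.1²
   = 8.9760 · (144 + 40.3333) / 50.41
   = 8.9760 · 184.3333 / 50.41
   = 32.82
Round up → n₁ = 33; n₂ = r·n₁ = 3 × 33 = 99.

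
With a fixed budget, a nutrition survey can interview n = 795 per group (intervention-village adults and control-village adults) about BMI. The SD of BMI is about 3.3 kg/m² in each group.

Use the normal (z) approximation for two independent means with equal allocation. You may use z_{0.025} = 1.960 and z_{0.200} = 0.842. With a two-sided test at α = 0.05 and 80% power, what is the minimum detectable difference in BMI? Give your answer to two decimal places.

δ = (z_{α/2} + z_β) · √((σ₁²+σ₂²)/n)
  = (1.960 + 0.842) · √(21.78/795)
  = 2.802 · √0.0274
  = 2.802 · 0.1655
  = 0.4638

Minimum detectable difference ≈ 0.46 kg/m²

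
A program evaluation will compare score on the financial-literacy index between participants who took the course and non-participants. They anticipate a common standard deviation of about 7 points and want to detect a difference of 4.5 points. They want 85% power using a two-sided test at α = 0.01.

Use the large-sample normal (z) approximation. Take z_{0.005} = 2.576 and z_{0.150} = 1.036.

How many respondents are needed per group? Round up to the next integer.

n = 64 per group

n = (z_{α/2} + z_β)² · (σ₁² + σ₂²) / δ²
  = (2.576 + 1.036)² · (2·7² = 98) / 4.5²
  = 13.0465 · 98 / 20.25
  = 63.14
Round up → n = 64 per group.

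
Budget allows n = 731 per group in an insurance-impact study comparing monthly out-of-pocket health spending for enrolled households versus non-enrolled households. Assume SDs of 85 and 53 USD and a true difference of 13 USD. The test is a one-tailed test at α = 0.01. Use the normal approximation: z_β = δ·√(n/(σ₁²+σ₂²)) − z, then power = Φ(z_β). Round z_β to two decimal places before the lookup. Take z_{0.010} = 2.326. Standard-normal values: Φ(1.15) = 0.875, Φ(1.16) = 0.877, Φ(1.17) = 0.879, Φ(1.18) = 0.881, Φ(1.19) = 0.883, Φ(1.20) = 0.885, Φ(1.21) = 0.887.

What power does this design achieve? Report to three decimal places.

z_β = δ·√(n/(σ₁²+σ₂²)) − z_α
    = 13 · √(731/10034) − 2.326
    = 13 · 0.26991 − 2.326
    = 3.5089 − 2.326 = 1.1829 → 1.18
Power = Φ(1.18) = 0.881.

Power ≈ 0.881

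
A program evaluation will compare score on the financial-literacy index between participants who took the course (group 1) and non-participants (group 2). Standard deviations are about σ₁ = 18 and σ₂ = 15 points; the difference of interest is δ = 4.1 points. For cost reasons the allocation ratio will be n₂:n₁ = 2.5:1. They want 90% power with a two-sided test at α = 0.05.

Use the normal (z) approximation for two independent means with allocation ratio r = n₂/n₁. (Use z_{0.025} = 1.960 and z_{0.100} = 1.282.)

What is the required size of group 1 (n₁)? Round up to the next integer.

n₁ = (z_{α/2} + z_β)² · (σ₁² + σ₂²/r) / δ²
   = (1.960 + 1.282)² · (18² + 15²/2.5) / 4.1²
   = 10.5106 · (324 + 90) / 16.81
   = 10.5106 · 414 / 16.81
   = 258.86
Round up → n₁ = 259; n₂ = r·n₁ = 2.5 × 259 = 648.

n₁ = 259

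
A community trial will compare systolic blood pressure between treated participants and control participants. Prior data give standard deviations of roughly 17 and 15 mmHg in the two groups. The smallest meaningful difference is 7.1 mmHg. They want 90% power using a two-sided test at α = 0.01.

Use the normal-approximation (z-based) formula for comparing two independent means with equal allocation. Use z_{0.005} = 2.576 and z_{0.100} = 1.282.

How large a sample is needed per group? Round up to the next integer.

n = (z_{α/2} + z_β)² · (σ₁² + σ₂²) / δ²
  = (2.576 + 1.282)² · (17² + 15² = 514) / 7.1²
  = 14.8842 · 514 / 50.41
  = 151.76
Round up → n = 152 per group.

n = 152 per group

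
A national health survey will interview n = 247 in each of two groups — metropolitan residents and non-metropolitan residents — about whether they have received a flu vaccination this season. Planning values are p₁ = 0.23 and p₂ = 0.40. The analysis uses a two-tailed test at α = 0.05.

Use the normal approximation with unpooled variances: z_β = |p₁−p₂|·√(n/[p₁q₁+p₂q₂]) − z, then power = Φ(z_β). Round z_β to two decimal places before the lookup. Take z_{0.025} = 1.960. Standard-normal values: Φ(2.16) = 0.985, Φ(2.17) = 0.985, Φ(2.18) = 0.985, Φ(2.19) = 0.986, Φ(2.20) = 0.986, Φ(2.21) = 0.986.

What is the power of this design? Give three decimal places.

z_β = |p₁−p₂|·√(n/[p₁q₁+p₂q₂]) − z_{α/2}
    = 0.17 · √(247/0.4171) − 1.960
    = 0.17 · 24.3348 − 1.960
    = 4.1369 − 1.960 = 2.1769 → 2.18
Power = Φ(2.18) = 0.985.

Power ≈ 0.985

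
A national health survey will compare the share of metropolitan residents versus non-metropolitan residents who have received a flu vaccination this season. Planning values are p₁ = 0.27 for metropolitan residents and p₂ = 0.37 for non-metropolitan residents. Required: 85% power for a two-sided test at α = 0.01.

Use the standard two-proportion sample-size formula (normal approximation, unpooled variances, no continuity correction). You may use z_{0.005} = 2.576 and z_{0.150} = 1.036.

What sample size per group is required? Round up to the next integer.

n = 562 per group

n = (z_{α/2} + z_β)² · [p₁(1−p₁) + p₂(1−p₂)] / (p₁ − p₂)²
  = (2.576 + 1.036)² · (0.27·0.73 + 0.37·0.63) / (-0.10)²
  = (3.612)² · (0.1971 + 0.2331) / 0.0100
  = 13.0465 · 0.4302 / 0.0100
  = 561.26
Round up → n = 562 per group.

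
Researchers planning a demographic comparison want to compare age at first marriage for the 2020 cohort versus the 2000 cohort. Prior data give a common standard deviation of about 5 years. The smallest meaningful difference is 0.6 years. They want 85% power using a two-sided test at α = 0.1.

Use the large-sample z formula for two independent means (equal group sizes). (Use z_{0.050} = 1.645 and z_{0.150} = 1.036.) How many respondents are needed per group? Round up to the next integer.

n = (z_{α/2} + z_β)² · (σ₁² + σ₂²) / δ²
  = (1.645 + 1.036)² · (2·5² = 50) / 0.6²
  = 7.1878 · 50 / 0.36
  = 998.30
Round up → n = 999 per group.

n = 999 per group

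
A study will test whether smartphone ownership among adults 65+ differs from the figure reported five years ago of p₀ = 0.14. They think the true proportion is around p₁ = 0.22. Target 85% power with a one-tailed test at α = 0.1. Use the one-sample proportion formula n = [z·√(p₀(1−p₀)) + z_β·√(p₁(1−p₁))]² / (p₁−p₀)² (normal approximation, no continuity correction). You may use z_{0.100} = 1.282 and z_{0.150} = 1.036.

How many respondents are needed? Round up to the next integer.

n = 120

n = [z_α·√(p₀q₀) + z_β·√(p₁q₁)]² / (p₁ − p₀)²
  = [1.282·√(0.14·0.86) + 1.036·√(0.22·0.78)]² / (0.08)²
  = [1.282·0.3470 + 1.036·0.4142]² / 0.0064
  = [0.8740]² / 0.0064
  = 119.35
Round up → n = 120.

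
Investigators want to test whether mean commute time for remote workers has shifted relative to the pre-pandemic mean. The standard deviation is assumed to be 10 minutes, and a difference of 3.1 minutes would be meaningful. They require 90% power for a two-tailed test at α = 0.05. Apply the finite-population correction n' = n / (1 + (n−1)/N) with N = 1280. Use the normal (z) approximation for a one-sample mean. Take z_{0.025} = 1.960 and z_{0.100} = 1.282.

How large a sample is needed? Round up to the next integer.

n = 101

n = (z_{α/2} + z_β)² · σ² / δ²
  = (1.960 + 1.282)² · 10² / 3.1²
  = 10.5106 · 100 / 9.61
  = 109.37
Finite-population correction (N = 1280): 109.37 / (1 + (109.37 − 1)/1280) = 100.83.
Round up → n = 101.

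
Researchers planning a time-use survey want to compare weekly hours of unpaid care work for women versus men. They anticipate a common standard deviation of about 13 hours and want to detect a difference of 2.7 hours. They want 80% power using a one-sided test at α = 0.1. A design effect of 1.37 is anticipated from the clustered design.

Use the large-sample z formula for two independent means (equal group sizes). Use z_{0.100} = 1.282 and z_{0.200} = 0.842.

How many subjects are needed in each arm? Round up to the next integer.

n = 287 per group

n = (z_α + z_β)² · (σ₁² + σ₂²) / δ²
  = (1.282 + 0.842)² · (2·13² = 338) / 2.7²
  = 4.5114 · 338 / 7.29
  = 209.17
Design effect: 1.37 × 209.17 = 286.56.
Round up → n = 287 per group.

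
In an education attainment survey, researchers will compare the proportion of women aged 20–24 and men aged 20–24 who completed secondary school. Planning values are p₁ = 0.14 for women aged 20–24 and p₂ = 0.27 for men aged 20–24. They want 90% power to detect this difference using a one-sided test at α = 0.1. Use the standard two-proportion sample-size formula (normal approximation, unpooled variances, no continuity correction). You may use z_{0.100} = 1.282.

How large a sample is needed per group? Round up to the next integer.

n = (z_α + z_β)² · [p₁(1−p₁) + p₂(1−p₂)] / (p₁ − p₂)²
  = (1.282 + 1.282)² · (0.14·0.86 + 0.27·0.73) / (-0.13)²
  = (2.564)² · (0.1204 + 0.1971) / 0.0169
  = 6.5741 · 0.3175 / 0.0169
  = 123.51
Round up → n = 124 per group.

n = 124 per group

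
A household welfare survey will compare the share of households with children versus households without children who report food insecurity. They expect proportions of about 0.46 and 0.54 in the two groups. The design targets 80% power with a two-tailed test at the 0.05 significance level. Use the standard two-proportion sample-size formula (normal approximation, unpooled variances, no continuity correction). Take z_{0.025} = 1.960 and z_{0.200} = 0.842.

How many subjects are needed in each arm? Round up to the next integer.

n = 610 per group

n = (z_{α/2} + z_β)² · [p₁(1−p₁) + p₂(1−p₂)] / (p₁ − p₂)²
  = (1.960 + 0.842)² · (0.46·0.54 + 0.54·0.46) / (-0.08)²
  = (2.802)² · (0.2484 + 0.2484) / 0.0064
  = 7.8512 · 0.4968 / 0.0064
  = 609.45
Round up → n = 610 per group.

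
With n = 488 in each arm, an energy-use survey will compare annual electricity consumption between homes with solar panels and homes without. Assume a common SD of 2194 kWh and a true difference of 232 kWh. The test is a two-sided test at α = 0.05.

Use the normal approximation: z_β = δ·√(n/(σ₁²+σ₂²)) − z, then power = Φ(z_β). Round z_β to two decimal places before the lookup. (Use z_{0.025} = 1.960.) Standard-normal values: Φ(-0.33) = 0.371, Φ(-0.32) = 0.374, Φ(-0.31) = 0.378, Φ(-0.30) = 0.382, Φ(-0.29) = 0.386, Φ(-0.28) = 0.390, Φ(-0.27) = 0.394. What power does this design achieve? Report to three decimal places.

Power ≈ 0.378

z_β = δ·√(n/(σ₁²+σ₂²)) − z_{α/2}
    = 232 · √(488/9627272) − 1.960
    = 232 · 0.00712 − 1.960
    = 1.6518 − 1.960 = -0.3082 → -0.31
Power = Φ(-0.31) = 0.378.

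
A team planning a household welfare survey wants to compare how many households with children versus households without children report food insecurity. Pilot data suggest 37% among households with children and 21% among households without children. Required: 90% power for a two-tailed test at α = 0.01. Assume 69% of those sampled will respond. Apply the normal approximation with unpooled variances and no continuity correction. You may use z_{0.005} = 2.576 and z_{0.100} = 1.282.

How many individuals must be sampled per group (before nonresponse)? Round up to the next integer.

n = (z_{α/2} + z_β)² · [p₁(1−p₁) + p₂(1−p₂)] / (p₁ − p₂)²
  = (2.576 + 1.282)² · (0.37·0.63 + 0.21·0.79) / (0.16)²
  = (3.858)² · (0.2331 + 0.1659) / 0.0256
  = 14.8842 · 0.3990 / 0.0256
  = 231.98
Adjust for 69% response: 231.98 / 0.69 = 336.21.
Round up → n = 337 per group.

n = 337 per group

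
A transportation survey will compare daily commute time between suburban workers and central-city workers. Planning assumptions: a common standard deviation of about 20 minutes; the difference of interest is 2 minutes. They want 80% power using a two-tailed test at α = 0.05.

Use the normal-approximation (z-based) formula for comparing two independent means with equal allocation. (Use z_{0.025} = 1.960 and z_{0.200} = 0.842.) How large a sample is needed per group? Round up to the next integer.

n = 1571 per group

n = (z_{α/2} + z_β)² · (σ₁² + σ₂²) / δ²
  = (1.960 + 0.842)² · (2·20² = 800) / 2²
  = 7.8512 · 800 / 4
  = 1570.24
Round up → n = 1571 per group.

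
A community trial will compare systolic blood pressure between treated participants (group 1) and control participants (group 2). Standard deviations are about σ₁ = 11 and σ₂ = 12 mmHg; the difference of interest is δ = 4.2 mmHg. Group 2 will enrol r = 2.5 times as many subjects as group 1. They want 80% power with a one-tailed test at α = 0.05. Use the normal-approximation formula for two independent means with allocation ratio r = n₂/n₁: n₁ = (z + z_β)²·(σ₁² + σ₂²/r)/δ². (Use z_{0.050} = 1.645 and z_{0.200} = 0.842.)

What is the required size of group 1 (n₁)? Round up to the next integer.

n₁ = 63

n₁ = (z_α + z_β)² · (σ₁² + σ₂²/r) / δ²
   = (1.645 + 0.842)² · (11² + 12²/2.5) / 4.2²
   = 6.1852 · (121 + 57.6) / 17.64
   = 6.1852 · 178.6 / 17.64
   = 62.62
Round up → n₁ = 63; n₂ = r·n₁ = 2.5 × 63 = 158.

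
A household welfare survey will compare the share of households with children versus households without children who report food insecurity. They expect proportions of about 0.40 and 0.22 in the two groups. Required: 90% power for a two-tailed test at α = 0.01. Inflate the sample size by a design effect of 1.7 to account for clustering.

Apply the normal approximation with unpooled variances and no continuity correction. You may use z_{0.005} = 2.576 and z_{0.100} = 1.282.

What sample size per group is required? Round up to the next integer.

n = 322 per group

n = (z_{α/2} + z_β)² · [p₁(1−p₁) + p₂(1−p₂)] / (p₁ − p₂)²
  = (2.576 + 1.282)² · (0.40·0.60 + 0.22·0.78) / (0.18)²
  = (3.858)² · (0.2400 + 0.1716) / 0.0324
  = 14.8842 · 0.4116 / 0.0324
  = 189.08
Design effect: 1.7 × 189.08 = 321.44.
Round up → n = 322 per group.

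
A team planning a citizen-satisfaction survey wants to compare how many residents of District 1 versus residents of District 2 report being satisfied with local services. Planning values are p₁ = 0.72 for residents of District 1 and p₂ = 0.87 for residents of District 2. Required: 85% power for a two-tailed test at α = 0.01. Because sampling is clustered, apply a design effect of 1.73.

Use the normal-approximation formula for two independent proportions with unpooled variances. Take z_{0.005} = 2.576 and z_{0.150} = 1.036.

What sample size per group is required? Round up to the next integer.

n = 316 per group

n = (z_{α/2} + z_β)² · [p₁(1−p₁) + p₂(1−p₂)] / (p₁ − p₂)²
  = (2.576 + 1.036)² · (0.72·0.28 + 0.87·0.13) / (-0.15)²
  = (3.612)² · (0.2016 + 0.1131) / 0.0225
  = 13.0465 · 0.3147 / 0.0225
  = 182.48
Design effect: 1.73 × 182.48 = 315.69.
Round up → n = 316 per group.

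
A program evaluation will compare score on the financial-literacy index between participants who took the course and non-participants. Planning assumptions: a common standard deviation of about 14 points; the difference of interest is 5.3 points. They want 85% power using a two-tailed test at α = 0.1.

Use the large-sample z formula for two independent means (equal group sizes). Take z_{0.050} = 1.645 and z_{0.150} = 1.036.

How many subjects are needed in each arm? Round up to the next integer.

n = 101 per group

n = (z_{α/2} + z_β)² · (σ₁² + σ₂²) / δ²
  = (1.645 + 1.036)² · (2·14² = 392) / 5.3²
  = 7.1878 · 392 / 28.09
  = 100.31
Round up → n = 101 per group.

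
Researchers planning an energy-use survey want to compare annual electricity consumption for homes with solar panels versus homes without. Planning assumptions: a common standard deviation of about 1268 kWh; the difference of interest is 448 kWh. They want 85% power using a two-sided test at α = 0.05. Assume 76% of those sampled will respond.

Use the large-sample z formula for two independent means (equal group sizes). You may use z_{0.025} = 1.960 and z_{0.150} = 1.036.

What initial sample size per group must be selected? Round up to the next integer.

n = 190 per group

n = (z_{α/2} + z_β)² · (σ₁² + σ₂²) / δ²
  = (1.960 + 1.036)² · (2·1268² = 3215648) / 448²
  = 8.9760 · 3215648 / 200704
  = 143.81
Adjust for 76% response: 143.81 / 0.76 = 189.23.
Round up → n = 190 per group.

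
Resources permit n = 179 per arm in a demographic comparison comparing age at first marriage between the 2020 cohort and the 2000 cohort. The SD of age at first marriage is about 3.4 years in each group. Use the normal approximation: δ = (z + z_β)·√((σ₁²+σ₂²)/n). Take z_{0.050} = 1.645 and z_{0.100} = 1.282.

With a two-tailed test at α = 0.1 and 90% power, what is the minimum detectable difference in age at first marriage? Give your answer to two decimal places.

δ = (z_{α/2} + z_β) · √((σ₁²+σ₂²)/n)
  = (1.645 + 1.282) · √(23.12/179)
  = 2.927 · √0.12916
  = 2.927 · 0.3594
  = 1.0519

Minimum detectable difference ≈ 1.05 years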